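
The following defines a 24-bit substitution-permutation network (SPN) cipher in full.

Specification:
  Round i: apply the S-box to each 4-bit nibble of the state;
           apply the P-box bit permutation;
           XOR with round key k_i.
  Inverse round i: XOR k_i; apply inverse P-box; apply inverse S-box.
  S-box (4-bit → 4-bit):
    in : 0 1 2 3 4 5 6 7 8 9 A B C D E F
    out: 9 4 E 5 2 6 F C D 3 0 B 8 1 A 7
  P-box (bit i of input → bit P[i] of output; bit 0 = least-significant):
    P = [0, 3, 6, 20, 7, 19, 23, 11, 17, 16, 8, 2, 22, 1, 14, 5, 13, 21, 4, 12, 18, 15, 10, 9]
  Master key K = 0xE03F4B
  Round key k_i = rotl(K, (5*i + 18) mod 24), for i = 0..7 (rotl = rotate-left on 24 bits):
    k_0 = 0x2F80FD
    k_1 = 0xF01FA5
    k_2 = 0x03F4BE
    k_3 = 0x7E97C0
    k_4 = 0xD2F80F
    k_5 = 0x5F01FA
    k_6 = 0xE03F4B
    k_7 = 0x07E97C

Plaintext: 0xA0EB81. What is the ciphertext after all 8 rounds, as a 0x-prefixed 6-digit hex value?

s_0 = plaintext = 0xA0EB81
s_1 = Round(s_0, k_0) = 0xACB81B
s_2 = Round(s_1, k_1) = 0x220E8A
s_3 = Round(s_2, k_2) = 0xE26A0A
s_4 = Round(s_3, k_3) = 0x1E4D72
s_5 = Round(s_4, k_4) = 0x60E445
s_6 = Round(s_5, k_5) = 0x52B790
s_7 = Round(s_6, k_6) = 0x98AAFC
s_8 = Round(s_7, k_7) = 0x9B59EC

0x9B59EC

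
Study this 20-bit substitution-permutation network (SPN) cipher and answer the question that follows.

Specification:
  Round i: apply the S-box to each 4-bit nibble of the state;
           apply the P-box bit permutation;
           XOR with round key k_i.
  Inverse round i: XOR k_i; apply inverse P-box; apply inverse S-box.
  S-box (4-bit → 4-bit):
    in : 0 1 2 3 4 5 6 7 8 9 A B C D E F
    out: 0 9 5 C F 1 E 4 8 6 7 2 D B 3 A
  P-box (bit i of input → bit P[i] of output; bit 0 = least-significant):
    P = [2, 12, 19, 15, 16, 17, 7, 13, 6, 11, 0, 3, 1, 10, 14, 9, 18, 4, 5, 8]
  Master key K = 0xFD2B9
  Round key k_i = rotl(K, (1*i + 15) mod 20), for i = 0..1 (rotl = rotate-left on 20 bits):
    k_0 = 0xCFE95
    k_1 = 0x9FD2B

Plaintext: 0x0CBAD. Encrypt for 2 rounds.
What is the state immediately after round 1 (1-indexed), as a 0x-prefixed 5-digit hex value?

s_0 = plaintext = 0x0CBAD
s_1 = Round(s_0, k_0) = 0xF2413
s_2 = Round(s_1, k_1) = 0x01470

0xF2413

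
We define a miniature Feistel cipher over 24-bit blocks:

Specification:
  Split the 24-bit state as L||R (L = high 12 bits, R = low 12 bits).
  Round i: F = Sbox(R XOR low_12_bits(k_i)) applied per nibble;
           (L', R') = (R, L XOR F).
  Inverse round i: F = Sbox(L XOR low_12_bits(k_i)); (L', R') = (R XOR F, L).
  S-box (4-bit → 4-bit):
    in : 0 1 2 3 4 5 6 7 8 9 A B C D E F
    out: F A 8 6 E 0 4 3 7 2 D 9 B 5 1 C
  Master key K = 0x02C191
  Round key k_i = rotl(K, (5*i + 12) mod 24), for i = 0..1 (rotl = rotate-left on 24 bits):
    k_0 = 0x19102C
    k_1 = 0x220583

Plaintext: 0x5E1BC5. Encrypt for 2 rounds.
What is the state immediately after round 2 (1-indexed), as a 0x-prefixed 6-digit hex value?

s_0 = plaintext = 0x5E1BC5
s_1 = Round(s_0, k_0) = 0xBC5CF3
s_2 = Round(s_1, k_1) = 0xCF39FA

0xCF39FA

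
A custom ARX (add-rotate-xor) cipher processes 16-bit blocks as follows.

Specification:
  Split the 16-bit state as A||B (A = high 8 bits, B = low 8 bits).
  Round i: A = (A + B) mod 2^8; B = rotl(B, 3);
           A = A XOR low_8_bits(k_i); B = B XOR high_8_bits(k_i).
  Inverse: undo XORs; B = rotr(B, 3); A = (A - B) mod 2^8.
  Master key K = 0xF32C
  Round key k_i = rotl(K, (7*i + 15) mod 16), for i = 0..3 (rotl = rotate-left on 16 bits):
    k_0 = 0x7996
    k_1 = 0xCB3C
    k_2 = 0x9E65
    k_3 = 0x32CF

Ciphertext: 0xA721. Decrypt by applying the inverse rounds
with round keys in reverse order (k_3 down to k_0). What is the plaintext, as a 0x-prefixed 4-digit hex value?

0x7A7E

s_0 = ciphertext = 0xA721
s_1 = InvRound(s_0, k_3) = 0x0662
s_2 = InvRound(s_1, k_2) = 0xC49F
s_3 = InvRound(s_2, k_1) = 0x6E8A
s_4 = InvRound(s_3, k_0) = 0x7A7E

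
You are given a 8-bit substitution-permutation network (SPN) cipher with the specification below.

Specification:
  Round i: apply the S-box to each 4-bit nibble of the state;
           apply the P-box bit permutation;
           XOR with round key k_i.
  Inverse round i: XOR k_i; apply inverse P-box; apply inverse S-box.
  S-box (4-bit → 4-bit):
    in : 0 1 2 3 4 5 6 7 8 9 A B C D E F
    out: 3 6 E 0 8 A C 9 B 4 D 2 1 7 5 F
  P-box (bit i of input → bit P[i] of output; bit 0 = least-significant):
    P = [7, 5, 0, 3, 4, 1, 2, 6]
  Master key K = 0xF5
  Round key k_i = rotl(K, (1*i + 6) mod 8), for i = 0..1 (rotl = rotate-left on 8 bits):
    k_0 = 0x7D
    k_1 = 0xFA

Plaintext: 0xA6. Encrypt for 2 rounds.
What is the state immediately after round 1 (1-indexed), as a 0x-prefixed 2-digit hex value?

s_0 = plaintext = 0xA6
s_1 = Round(s_0, k_0) = 0x20
s_2 = Round(s_1, k_1) = 0x1C

0x20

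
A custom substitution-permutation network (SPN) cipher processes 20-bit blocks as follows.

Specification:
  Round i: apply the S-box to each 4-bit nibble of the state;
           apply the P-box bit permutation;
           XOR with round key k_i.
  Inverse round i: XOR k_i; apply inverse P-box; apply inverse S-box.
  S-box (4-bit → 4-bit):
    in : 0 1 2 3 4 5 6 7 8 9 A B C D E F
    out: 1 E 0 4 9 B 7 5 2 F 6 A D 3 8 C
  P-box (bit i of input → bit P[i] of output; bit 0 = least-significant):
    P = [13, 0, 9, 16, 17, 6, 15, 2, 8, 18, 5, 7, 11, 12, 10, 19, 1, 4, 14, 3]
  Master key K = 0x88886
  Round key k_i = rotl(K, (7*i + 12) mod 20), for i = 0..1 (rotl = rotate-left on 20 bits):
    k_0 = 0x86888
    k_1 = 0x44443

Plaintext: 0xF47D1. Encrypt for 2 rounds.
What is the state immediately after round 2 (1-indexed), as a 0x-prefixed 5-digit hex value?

s_0 = plaintext = 0xF47D1
s_1 = Round(s_0, k_0) = 0x323E1
s_2 = Round(s_1, k_1) = 0x50666

0x50666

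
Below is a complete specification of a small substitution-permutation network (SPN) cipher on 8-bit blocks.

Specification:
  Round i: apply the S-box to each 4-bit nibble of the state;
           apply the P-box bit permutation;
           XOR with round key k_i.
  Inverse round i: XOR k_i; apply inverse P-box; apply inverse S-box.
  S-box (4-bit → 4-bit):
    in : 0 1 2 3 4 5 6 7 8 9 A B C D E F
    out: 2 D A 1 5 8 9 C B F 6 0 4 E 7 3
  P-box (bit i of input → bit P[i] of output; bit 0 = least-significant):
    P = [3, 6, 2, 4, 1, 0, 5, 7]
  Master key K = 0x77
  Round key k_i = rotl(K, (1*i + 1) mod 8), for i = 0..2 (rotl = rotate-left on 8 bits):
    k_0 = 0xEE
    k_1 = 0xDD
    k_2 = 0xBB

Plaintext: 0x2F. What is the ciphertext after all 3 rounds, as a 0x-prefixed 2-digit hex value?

s_0 = plaintext = 0x2F
s_1 = Round(s_0, k_0) = 0x27
s_2 = Round(s_1, k_1) = 0x48
s_3 = Round(s_2, k_2) = 0xC1

0xC1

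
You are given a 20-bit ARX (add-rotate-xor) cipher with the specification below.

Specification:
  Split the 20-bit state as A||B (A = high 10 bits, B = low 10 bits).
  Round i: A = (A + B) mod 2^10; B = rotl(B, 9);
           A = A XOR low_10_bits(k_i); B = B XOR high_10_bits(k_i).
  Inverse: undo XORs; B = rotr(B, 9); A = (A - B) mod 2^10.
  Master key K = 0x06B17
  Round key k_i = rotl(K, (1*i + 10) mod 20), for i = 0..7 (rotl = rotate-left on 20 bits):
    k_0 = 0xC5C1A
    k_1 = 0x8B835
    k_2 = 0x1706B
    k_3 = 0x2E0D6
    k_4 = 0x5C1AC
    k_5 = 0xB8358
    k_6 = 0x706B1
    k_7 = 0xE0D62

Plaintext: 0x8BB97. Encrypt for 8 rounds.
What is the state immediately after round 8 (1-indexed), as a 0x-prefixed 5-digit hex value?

s_0 = plaintext = 0x8BB97
s_1 = Round(s_0, k_0) = 0x77CDC
s_2 = Round(s_1, k_1) = 0xA3A40
s_3 = Round(s_2, k_2) = 0x2957C
s_4 = Round(s_3, k_3) = 0xBDC06
s_5 = Round(s_4, k_4) = 0xD4573
s_6 = Round(s_5, k_5) = 0xE7059
s_7 = Round(s_6, k_6) = 0x513ED
s_8 = Round(s_7, k_7) = 0x14C75

0x14C75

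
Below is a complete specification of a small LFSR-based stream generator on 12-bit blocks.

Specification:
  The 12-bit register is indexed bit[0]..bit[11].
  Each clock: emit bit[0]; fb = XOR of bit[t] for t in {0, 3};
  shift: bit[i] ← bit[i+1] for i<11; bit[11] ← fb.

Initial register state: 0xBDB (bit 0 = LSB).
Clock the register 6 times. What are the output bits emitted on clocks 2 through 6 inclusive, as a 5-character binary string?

reg_0 = 0xBDB
clock 1: out=1, reg = 0x5ED
clock 2: out=1, reg = 0x2F6
clock 3: out=0, reg = 0x17B
clock 4: out=1, reg = 0x0BD
clock 5: out=1, reg = 0x05E
clock 6: out=0, reg = 0x82F

10110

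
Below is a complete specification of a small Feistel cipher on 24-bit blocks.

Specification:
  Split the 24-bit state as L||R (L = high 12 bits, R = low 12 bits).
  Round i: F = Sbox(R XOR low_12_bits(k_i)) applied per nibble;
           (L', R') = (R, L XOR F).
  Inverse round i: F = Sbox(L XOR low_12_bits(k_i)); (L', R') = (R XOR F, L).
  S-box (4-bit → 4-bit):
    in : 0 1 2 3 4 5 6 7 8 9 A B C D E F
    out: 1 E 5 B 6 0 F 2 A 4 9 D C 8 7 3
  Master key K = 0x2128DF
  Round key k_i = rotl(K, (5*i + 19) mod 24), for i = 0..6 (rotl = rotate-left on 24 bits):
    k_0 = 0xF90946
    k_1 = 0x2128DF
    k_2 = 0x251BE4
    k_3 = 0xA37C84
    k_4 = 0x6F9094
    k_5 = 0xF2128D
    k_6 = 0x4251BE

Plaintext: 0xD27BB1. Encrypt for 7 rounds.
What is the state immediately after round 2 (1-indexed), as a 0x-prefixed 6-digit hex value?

s_0 = plaintext = 0xD27BB1
s_1 = Round(s_0, k_0) = 0xBB1815
s_2 = Round(s_1, k_1) = 0x815A78
s_3 = Round(s_2, k_2) = 0xA78659
s_4 = Round(s_3, k_3) = 0x6593F0
s_5 = Round(s_4, k_4) = 0x3F0DAF
s_6 = Round(s_5, k_5) = 0xDAF0A5
s_7 = Round(s_6, k_6) = 0x0A5342

0x815A78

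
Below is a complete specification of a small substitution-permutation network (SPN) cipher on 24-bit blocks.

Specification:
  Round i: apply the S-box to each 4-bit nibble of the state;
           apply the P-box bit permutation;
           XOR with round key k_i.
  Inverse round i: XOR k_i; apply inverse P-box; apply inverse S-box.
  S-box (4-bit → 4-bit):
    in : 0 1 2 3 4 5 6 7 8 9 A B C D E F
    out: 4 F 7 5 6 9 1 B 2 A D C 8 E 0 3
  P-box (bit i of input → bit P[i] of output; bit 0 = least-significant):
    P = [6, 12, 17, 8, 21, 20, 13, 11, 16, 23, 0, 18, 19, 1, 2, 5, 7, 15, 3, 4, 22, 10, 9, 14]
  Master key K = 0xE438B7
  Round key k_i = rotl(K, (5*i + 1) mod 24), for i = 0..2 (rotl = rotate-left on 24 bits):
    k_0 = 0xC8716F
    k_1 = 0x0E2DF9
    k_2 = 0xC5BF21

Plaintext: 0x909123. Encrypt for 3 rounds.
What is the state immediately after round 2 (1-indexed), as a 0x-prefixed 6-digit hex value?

s_0 = plaintext = 0x909123
s_1 = Round(s_0, k_0) = 0x7F1504
s_2 = Round(s_1, k_1) = 0x41D95F
s_3 = Round(s_2, k_2) = 0x6121DF

0x41D95F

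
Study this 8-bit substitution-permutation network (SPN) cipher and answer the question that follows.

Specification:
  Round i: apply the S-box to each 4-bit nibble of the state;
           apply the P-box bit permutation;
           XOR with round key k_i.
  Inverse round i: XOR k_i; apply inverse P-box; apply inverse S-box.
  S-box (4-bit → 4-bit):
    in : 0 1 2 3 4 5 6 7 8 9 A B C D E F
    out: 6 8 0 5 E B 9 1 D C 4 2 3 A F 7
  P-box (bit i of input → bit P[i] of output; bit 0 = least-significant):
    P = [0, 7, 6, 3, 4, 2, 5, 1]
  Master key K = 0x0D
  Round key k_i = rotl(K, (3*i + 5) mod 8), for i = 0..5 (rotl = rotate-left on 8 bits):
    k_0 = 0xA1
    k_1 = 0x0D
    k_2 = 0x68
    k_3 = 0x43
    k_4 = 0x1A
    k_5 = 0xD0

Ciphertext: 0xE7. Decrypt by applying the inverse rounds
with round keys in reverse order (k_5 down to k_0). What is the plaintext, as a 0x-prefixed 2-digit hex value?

s_0 = ciphertext = 0xE7
s_1 = InvRound(s_0, k_5) = 0xE7
s_2 = InvRound(s_1, k_4) = 0xFE
s_3 = InvRound(s_2, k_3) = 0xF5
s_4 = InvRound(s_3, k_2) = 0xC5
s_5 = InvRound(s_4, k_1) = 0x24
s_6 = InvRound(s_5, k_0) = 0xBC

0xBC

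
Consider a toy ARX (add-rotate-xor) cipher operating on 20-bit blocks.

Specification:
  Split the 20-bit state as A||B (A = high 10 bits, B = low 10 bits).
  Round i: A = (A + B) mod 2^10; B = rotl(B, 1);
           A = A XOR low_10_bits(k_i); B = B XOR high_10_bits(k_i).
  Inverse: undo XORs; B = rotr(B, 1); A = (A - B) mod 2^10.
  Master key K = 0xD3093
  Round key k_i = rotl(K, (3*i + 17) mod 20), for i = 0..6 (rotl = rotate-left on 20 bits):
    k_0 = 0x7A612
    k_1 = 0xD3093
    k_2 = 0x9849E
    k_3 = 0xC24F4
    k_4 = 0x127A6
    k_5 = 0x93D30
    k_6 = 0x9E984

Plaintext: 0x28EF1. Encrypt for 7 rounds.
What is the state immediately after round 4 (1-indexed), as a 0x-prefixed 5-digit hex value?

0x586A9

s_0 = plaintext = 0x28EF1
s_1 = Round(s_0, k_0) = 0x6180A
s_2 = Round(s_1, k_1) = 0x40F58
s_3 = Round(s_2, k_2) = 0x314D0
s_4 = Round(s_3, k_3) = 0x586A9
s_5 = Round(s_4, k_4) = 0xEB11A
s_6 = Round(s_5, k_5) = 0x7D87B
s_7 = Round(s_6, k_6) = 0xFD68C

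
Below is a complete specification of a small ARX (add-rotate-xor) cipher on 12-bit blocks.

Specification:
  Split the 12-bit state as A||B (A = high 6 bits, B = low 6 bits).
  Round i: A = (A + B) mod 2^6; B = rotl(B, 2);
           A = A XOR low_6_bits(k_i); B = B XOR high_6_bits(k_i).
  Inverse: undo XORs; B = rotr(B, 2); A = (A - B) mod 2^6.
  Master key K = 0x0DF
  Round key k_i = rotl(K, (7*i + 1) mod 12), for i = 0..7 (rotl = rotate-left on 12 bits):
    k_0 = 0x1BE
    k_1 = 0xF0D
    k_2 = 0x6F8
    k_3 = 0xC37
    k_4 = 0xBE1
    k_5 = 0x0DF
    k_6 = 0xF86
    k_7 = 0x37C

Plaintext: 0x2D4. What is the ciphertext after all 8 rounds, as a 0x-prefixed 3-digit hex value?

0xFBD

s_0 = plaintext = 0x2D4
s_1 = Round(s_0, k_0) = 0x857
s_2 = Round(s_1, k_1) = 0xD61
s_3 = Round(s_2, k_2) = 0xB9D
s_4 = Round(s_3, k_3) = 0xF05
s_5 = Round(s_4, k_4) = 0x83B
s_6 = Round(s_5, k_5) = 0x12C
s_7 = Round(s_6, k_6) = 0xD8C
s_8 = Round(s_7, k_7) = 0xFBD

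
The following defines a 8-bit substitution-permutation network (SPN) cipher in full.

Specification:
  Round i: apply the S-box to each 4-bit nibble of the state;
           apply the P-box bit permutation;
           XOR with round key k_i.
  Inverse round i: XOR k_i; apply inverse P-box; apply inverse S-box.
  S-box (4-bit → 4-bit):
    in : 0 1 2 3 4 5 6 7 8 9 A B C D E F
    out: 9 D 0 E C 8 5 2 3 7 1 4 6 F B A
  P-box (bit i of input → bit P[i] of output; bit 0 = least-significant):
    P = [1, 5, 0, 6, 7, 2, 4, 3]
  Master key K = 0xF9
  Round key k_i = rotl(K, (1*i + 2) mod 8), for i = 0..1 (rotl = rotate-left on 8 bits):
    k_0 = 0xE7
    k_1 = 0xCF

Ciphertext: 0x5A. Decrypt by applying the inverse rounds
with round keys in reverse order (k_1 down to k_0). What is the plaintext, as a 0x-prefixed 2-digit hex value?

s_0 = ciphertext = 0x5A
s_1 = InvRound(s_0, k_1) = 0x9B
s_2 = InvRound(s_1, k_0) = 0x3F

0x3F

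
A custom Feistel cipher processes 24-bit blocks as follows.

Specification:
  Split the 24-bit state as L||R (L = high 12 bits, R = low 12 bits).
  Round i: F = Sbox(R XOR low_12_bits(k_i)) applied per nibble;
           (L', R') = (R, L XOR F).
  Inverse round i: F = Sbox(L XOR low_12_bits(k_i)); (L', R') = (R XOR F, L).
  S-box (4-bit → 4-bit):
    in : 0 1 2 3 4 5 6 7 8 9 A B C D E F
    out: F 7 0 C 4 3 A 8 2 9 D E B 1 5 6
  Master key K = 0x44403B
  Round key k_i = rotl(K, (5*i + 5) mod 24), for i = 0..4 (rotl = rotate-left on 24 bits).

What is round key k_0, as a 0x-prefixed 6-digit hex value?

K = 0x44403B
k_0 = rotl(K, (5*0+5) mod 24) = rotl(K, 5) = 0x880768

0x880768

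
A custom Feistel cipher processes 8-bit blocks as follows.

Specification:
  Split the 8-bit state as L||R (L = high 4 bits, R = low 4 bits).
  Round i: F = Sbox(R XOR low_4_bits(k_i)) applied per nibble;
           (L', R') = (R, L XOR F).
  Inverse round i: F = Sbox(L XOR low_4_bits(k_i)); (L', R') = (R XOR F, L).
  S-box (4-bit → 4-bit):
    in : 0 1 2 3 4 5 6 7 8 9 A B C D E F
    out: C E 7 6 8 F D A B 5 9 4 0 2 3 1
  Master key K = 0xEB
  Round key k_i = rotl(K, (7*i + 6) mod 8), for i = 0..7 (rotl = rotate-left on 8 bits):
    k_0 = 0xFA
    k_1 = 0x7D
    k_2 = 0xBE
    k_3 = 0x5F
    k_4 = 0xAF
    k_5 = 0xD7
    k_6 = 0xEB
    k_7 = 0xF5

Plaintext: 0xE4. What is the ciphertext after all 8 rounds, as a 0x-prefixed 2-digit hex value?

0x90

s_0 = plaintext = 0xE4
s_1 = Round(s_0, k_0) = 0x4D
s_2 = Round(s_1, k_1) = 0xD8
s_3 = Round(s_2, k_2) = 0x80
s_4 = Round(s_3, k_3) = 0x09
s_5 = Round(s_4, k_4) = 0x9D
s_6 = Round(s_5, k_5) = 0xD0
s_7 = Round(s_6, k_6) = 0x09
s_8 = Round(s_7, k_7) = 0x90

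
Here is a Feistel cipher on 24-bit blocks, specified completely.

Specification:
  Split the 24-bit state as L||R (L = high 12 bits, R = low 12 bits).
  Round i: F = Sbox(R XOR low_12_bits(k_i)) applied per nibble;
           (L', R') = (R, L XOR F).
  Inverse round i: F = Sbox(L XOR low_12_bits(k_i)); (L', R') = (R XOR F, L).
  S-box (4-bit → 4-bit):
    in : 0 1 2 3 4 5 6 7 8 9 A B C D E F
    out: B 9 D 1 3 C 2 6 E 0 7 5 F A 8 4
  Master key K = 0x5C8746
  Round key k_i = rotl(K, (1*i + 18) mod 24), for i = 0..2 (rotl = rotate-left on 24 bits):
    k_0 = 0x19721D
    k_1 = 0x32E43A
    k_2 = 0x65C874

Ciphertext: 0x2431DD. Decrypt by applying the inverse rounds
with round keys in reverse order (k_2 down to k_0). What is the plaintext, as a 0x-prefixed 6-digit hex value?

s_0 = ciphertext = 0x2431DD
s_1 = InvRound(s_0, k_2) = 0x6CB243
s_2 = InvRound(s_1, k_1) = 0xF0A6CB
s_3 = InvRound(s_2, k_0) = 0xC5DF0A

0xC5DF0A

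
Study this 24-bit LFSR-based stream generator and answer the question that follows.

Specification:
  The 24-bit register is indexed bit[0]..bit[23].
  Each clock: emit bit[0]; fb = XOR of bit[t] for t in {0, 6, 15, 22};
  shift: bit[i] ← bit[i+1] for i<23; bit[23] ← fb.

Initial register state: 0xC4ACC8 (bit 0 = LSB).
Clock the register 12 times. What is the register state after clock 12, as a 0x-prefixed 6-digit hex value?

0x465C4A

reg_0 = 0xC4ACC8
clock 1: out=0, reg = 0xE25664
clock 2: out=0, reg = 0x712B32
clock 3: out=0, reg = 0xB89599
clock 4: out=1, reg = 0x5C4ACC
clock 5: out=0, reg = 0x2E2566
clock 6: out=0, reg = 0x9712B3
clock 7: out=1, reg = 0xCB8959
clock 8: out=1, reg = 0x65C4AC
clock 9: out=0, reg = 0x32E256
clock 10: out=0, reg = 0x19712B
clock 11: out=1, reg = 0x8CB895
clock 12: out=1, reg = 0x465C4A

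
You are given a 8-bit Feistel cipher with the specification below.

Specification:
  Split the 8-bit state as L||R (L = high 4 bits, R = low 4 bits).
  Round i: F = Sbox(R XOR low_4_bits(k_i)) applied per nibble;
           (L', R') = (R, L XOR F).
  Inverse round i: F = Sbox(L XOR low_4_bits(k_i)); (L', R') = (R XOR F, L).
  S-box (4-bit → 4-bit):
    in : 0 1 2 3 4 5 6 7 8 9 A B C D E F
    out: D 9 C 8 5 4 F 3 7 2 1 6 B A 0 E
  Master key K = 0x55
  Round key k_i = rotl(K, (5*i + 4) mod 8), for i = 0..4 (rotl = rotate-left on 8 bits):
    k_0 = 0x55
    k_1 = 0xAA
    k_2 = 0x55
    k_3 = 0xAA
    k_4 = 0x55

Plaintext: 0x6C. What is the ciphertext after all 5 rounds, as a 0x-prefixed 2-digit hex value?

0x7A

s_0 = plaintext = 0x6C
s_1 = Round(s_0, k_0) = 0xC4
s_2 = Round(s_1, k_1) = 0x4C
s_3 = Round(s_2, k_2) = 0xC6
s_4 = Round(s_3, k_3) = 0x67
s_5 = Round(s_4, k_4) = 0x7A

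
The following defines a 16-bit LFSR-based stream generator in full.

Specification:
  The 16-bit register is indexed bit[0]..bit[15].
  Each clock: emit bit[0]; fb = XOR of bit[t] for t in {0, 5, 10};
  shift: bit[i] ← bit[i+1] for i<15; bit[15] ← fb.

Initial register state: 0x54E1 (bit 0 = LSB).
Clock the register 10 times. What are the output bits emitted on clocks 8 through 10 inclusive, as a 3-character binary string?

reg_0 = 0x54E1
clock 1: out=1, reg = 0xAA70
clock 2: out=0, reg = 0xD538
clock 3: out=0, reg = 0x6A9C
clock 4: out=0, reg = 0x354E
clock 5: out=0, reg = 0x9AA7
clock 6: out=1, reg = 0x4D53
clock 7: out=1, reg = 0x26A9
clock 8: out=1, reg = 0x9354
clock 9: out=0, reg = 0x49AA
clock 10: out=0, reg = 0xA4D5

100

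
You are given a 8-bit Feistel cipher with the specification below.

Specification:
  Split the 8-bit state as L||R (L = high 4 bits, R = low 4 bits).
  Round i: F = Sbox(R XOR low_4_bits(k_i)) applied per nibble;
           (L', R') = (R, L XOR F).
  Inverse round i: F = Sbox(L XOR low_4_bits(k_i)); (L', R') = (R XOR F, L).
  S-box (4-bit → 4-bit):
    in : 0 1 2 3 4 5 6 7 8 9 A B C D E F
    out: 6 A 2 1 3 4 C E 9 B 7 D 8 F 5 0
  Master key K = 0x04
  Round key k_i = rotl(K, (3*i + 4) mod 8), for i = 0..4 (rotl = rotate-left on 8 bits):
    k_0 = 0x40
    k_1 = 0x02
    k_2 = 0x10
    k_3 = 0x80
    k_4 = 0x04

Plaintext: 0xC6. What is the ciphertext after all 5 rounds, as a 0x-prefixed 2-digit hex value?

s_0 = plaintext = 0xC6
s_1 = Round(s_0, k_0) = 0x60
s_2 = Round(s_1, k_1) = 0x04
s_3 = Round(s_2, k_2) = 0x43
s_4 = Round(s_3, k_3) = 0x35
s_5 = Round(s_4, k_4) = 0x59

0x59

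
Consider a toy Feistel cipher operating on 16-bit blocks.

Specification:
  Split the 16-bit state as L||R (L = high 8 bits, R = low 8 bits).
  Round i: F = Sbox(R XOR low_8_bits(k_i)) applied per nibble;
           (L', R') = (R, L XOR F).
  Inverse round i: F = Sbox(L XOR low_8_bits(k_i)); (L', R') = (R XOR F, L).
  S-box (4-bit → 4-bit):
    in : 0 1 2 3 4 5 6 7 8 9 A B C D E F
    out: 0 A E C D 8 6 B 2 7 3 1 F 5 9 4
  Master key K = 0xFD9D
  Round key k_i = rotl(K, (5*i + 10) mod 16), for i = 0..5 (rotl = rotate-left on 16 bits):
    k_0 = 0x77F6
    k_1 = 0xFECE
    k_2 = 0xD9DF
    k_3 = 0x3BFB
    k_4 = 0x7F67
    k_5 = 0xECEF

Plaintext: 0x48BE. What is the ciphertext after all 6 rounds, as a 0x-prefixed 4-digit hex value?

s_0 = plaintext = 0x48BE
s_1 = Round(s_0, k_0) = 0xBE9A
s_2 = Round(s_1, k_1) = 0x9A33
s_3 = Round(s_2, k_2) = 0x3305
s_4 = Round(s_3, k_3) = 0x057A
s_5 = Round(s_4, k_4) = 0x7AA0
s_6 = Round(s_5, k_5) = 0xA0AE

0xA0AE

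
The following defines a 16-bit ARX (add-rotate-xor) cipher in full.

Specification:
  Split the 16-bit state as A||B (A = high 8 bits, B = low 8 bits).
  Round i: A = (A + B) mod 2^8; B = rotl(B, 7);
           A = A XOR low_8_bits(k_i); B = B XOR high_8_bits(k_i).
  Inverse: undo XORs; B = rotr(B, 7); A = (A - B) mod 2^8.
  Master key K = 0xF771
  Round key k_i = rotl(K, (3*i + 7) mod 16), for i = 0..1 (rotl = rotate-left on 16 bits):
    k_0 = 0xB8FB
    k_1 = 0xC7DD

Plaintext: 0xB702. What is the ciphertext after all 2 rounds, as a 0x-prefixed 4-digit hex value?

s_0 = plaintext = 0xB702
s_1 = Round(s_0, k_0) = 0x42B9
s_2 = Round(s_1, k_1) = 0x261B

0x261B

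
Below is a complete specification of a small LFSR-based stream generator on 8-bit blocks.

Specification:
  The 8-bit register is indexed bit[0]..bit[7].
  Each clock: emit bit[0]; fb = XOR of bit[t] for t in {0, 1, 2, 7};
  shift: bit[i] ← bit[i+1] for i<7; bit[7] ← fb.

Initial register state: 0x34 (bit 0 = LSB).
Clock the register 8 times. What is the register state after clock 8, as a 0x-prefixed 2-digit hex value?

reg_0 = 0x34
clock 1: out=0, reg = 0x9A
clock 2: out=0, reg = 0x4D
clock 3: out=1, reg = 0x26
clock 4: out=0, reg = 0x13
clock 5: out=1, reg = 0x09
clock 6: out=1, reg = 0x84
clock 7: out=0, reg = 0x42
clock 8: out=0, reg = 0xA1

0xA1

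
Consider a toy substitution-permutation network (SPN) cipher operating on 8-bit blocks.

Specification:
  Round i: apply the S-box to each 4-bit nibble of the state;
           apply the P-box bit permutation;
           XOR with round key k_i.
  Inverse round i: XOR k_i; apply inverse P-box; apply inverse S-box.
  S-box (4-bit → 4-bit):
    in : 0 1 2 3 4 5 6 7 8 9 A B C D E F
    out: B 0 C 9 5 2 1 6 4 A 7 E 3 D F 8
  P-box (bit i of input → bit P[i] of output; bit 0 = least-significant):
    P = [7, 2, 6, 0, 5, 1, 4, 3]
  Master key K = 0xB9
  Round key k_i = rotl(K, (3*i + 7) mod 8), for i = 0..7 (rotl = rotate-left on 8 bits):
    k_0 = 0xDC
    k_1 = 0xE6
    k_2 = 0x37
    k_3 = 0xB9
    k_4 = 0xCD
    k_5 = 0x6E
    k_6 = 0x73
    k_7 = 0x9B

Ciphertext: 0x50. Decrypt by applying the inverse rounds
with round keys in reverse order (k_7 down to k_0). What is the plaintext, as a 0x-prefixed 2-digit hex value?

0xE4

s_0 = ciphertext = 0x50
s_1 = InvRound(s_0, k_7) = 0x9D
s_2 = InvRound(s_1, k_6) = 0x0A
s_3 = InvRound(s_2, k_5) = 0x67
s_4 = InvRound(s_3, k_4) = 0x06
s_5 = InvRound(s_4, k_3) = 0xE0
s_6 = InvRound(s_5, k_2) = 0x7E
s_7 = InvRound(s_6, k_1) = 0x26
s_8 = InvRound(s_7, k_0) = 0xE4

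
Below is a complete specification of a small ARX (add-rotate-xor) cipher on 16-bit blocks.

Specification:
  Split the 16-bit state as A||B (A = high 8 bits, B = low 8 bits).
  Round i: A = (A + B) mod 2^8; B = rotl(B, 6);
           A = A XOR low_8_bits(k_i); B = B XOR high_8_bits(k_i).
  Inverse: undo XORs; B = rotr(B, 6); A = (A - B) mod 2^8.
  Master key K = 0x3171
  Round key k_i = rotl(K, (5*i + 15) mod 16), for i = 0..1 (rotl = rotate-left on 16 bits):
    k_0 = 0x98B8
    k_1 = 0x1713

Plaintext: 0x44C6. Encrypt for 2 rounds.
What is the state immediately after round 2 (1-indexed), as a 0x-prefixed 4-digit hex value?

s_0 = plaintext = 0x44C6
s_1 = Round(s_0, k_0) = 0xB229
s_2 = Round(s_1, k_1) = 0xC85D

0xC85D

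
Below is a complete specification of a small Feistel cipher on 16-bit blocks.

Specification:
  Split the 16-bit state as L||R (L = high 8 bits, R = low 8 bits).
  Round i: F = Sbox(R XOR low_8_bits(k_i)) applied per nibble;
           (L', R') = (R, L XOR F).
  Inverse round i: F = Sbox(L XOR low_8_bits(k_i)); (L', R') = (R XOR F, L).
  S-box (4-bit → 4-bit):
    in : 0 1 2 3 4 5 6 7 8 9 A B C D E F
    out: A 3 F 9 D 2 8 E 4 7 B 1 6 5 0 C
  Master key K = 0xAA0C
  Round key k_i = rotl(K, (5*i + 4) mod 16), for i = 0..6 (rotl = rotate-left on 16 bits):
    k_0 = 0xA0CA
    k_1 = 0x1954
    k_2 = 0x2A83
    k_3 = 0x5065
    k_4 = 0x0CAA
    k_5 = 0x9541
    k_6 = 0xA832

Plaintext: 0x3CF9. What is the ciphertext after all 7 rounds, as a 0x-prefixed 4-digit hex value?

s_0 = plaintext = 0x3CF9
s_1 = Round(s_0, k_0) = 0xF9A5
s_2 = Round(s_1, k_1) = 0xA53A
s_3 = Round(s_2, k_2) = 0x3AB2
s_4 = Round(s_3, k_3) = 0xB264
s_5 = Round(s_4, k_4) = 0x64D2
s_6 = Round(s_5, k_5) = 0xD21D
s_7 = Round(s_6, k_6) = 0x1D2E

0x1D2E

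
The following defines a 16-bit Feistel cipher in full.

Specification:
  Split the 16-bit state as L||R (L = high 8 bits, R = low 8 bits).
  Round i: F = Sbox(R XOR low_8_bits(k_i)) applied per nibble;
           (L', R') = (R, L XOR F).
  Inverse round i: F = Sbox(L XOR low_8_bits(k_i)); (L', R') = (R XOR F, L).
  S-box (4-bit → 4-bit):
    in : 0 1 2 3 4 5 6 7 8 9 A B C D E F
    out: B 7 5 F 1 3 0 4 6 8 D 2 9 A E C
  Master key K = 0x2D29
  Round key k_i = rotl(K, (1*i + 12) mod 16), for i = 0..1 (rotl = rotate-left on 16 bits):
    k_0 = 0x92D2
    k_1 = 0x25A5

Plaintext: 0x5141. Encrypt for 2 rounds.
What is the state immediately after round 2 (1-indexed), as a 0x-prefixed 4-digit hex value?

s_0 = plaintext = 0x5141
s_1 = Round(s_0, k_0) = 0x41DE
s_2 = Round(s_1, k_1) = 0xDE03

0xDE03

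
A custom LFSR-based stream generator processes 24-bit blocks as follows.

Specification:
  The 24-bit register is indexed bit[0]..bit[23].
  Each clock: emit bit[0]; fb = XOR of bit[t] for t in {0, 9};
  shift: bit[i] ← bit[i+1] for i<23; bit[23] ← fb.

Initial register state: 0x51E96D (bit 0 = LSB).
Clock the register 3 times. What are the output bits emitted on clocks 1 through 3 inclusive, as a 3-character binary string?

101

reg_0 = 0x51E96D
clock 1: out=1, reg = 0xA8F4B6
clock 2: out=0, reg = 0x547A5B
clock 3: out=1, reg = 0x2A3D2D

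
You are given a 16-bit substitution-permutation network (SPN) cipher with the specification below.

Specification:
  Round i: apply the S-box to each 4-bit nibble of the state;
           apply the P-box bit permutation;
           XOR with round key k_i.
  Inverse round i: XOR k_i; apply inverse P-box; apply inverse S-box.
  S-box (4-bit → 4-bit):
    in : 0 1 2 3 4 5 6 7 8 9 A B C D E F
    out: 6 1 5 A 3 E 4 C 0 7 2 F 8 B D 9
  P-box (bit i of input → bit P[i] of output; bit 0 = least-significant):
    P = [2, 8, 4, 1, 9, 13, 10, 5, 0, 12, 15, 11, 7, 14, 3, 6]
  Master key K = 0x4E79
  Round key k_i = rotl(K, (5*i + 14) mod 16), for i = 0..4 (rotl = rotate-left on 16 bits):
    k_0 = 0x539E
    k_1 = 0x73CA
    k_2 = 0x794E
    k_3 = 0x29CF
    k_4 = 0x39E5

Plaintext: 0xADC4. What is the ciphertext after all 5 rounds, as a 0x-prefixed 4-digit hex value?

s_0 = plaintext = 0xADC4
s_1 = Round(s_0, k_0) = 0x0ABB
s_2 = Round(s_1, k_1) = 0x04F4
s_3 = Round(s_2, k_2) = 0x2A63
s_4 = Round(s_3, k_3) = 0x3C45
s_5 = Round(s_4, k_4) = 0x52B7

0x52B7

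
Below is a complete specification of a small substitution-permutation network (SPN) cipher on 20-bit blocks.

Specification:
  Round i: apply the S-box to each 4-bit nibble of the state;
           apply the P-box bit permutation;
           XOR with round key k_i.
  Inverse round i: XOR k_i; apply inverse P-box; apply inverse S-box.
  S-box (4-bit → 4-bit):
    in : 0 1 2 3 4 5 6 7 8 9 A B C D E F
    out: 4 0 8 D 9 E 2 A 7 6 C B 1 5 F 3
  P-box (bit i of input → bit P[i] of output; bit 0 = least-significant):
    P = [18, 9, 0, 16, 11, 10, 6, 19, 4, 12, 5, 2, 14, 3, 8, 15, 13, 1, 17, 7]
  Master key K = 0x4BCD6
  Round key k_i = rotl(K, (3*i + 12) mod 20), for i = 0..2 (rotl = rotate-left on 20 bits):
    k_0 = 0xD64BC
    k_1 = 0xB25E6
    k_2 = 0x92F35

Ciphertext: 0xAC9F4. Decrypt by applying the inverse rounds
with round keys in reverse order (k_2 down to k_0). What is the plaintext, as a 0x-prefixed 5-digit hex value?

s_0 = ciphertext = 0xAC9F4
s_1 = InvRound(s_0, k_2) = 0x34195
s_2 = InvRound(s_1, k_1) = 0xFCD50
s_3 = InvRound(s_2, k_0) = 0x35AD1

0x35AD1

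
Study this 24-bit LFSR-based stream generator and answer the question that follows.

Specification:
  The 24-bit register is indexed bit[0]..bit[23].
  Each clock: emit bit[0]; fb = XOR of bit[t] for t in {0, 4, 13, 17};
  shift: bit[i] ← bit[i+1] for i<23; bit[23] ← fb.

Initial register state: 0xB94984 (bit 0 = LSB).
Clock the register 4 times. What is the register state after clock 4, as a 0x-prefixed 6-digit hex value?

reg_0 = 0xB94984
clock 1: out=0, reg = 0x5CA4C2
clock 2: out=0, reg = 0xAE5261
clock 3: out=1, reg = 0x572930
clock 4: out=0, reg = 0xAB9498

0xAB9498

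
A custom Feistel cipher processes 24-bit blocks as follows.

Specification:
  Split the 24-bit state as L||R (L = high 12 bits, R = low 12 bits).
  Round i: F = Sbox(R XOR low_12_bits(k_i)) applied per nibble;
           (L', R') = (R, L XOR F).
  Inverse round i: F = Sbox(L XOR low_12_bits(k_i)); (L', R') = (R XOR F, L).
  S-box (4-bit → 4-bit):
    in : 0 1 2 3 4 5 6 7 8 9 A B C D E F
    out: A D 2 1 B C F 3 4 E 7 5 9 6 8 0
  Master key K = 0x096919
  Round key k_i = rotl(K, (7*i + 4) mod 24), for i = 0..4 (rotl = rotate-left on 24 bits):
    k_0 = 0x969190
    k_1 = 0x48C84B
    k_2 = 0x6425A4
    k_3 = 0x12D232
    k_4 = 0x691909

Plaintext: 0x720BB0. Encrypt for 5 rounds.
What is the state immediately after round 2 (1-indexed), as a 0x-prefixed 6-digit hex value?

s_0 = plaintext = 0x720BB0
s_1 = Round(s_0, k_0) = 0xBB000A
s_2 = Round(s_1, k_1) = 0x00AF0D
s_3 = Round(s_2, k_2) = 0xF0D774
s_4 = Round(s_3, k_3) = 0x7743B2
s_5 = Round(s_4, k_4) = 0x3B2021

0x00AF0D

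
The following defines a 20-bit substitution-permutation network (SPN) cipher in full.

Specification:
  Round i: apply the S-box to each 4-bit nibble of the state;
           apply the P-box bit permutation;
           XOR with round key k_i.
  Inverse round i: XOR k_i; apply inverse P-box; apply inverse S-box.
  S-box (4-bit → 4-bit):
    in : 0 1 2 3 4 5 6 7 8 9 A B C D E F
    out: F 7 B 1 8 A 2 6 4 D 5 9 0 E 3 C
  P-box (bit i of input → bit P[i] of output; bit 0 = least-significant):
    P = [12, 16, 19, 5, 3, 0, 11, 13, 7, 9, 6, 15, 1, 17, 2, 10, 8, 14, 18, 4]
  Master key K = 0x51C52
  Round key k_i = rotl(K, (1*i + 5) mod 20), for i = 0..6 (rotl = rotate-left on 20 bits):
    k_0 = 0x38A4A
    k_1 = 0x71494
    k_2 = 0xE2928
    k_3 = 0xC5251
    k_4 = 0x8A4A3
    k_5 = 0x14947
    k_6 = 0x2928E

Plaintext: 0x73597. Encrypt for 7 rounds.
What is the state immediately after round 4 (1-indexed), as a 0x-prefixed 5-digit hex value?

s_0 = plaintext = 0x73597
s_1 = Round(s_0, k_0) = 0xE6040
s_2 = Round(s_1, k_1) = 0xCE774
s_3 = Round(s_2, k_2) = 0xC234B
s_4 = Round(s_3, k_3) = 0xE66F3
s_5 = Round(s_4, k_4) = 0xADFA3
s_6 = Round(s_5, k_5) = 0x7D40B
s_7 = Round(s_6, k_6) = 0x46EA3

0xE66F3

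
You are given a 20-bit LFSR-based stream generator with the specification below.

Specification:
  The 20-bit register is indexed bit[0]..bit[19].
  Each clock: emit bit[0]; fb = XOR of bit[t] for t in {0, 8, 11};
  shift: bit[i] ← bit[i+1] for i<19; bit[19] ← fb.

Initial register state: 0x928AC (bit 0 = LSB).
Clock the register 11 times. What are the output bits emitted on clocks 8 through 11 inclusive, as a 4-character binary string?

reg_0 = 0x928AC
clock 1: out=0, reg = 0xC9456
clock 2: out=0, reg = 0x64A2B
clock 3: out=1, reg = 0x32515
clock 4: out=1, reg = 0x1928A
clock 5: out=0, reg = 0x0C945
clock 6: out=1, reg = 0x864A2
clock 7: out=0, reg = 0x43251
clock 8: out=1, reg = 0xA1928
clock 9: out=0, reg = 0x50C94
clock 10: out=0, reg = 0xA864A
clock 11: out=0, reg = 0x54325

1000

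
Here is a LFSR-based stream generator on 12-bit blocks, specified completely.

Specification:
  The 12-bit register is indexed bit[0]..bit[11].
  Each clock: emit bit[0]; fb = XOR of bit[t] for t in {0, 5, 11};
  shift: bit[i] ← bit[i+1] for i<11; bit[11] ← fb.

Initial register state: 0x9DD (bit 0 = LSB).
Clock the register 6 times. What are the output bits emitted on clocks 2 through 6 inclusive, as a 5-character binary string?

01110

reg_0 = 0x9DD
clock 1: out=1, reg = 0x4EE
clock 2: out=0, reg = 0xA77
clock 3: out=1, reg = 0xD3B
clock 4: out=1, reg = 0xE9D
clock 5: out=1, reg = 0x74E
clock 6: out=0, reg = 0x3A7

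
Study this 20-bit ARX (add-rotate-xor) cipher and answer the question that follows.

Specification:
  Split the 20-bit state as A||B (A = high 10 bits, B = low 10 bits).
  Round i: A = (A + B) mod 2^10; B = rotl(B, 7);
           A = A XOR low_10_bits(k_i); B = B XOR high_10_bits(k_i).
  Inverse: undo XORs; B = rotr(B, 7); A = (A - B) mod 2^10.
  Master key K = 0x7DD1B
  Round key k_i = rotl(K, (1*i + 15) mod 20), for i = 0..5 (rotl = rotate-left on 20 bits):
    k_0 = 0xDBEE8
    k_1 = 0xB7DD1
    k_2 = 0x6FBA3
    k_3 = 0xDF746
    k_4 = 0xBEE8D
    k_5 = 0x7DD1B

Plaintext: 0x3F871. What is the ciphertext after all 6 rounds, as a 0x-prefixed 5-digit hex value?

s_0 = plaintext = 0x3F871
s_1 = Round(s_0, k_0) = 0xE1FE1
s_2 = Round(s_1, k_1) = 0xAE623
s_3 = Round(s_2, k_2) = 0xDFC7A
s_4 = Round(s_3, k_3) = 0x2FE72
s_5 = Round(s_4, k_4) = 0x6F3B5
s_6 = Round(s_5, k_5) = 0x1AB01

0x1AB01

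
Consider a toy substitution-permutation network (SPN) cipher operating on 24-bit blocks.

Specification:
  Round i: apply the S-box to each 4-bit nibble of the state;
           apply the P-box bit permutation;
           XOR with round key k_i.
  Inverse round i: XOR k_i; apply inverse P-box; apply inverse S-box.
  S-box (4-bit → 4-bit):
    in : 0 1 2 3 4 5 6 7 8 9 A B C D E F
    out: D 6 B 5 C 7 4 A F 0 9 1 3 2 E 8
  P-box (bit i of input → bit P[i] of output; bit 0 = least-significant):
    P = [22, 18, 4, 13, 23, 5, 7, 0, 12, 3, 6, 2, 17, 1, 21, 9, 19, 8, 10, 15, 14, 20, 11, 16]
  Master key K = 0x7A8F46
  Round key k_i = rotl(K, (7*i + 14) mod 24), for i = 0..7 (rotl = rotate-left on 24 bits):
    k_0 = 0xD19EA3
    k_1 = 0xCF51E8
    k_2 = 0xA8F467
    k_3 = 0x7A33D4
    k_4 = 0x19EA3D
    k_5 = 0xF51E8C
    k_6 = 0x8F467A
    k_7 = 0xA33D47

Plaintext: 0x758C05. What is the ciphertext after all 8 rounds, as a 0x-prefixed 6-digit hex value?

0xB1EE9A

s_0 = plaintext = 0x758C05
s_1 = Round(s_0, k_0) = 0x2E8938
s_2 = Round(s_1, k_1) = 0x38B67A
s_3 = Round(s_2, k_2) = 0xE21906
s_4 = Round(s_3, k_3) = 0xC3BA47
s_5 = Round(s_4, k_4) = 0x079EB8
s_6 = Round(s_5, k_5) = 0x30F7D0
s_7 = Round(s_6, k_6) = 0xC7A846
s_8 = Round(s_7, k_7) = 0xB1EE9A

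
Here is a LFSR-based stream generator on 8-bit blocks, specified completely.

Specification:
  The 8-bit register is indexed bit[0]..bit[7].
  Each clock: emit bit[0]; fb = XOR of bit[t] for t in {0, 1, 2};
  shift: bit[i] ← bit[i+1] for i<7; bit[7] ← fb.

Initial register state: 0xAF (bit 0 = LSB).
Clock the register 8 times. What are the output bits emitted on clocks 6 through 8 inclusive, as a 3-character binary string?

reg_0 = 0xAF
clock 1: out=1, reg = 0xD7
clock 2: out=1, reg = 0xEB
clock 3: out=1, reg = 0x75
clock 4: out=1, reg = 0x3A
clock 5: out=0, reg = 0x9D
clock 6: out=1, reg = 0x4E
clock 7: out=0, reg = 0x27
clock 8: out=1, reg = 0x93

101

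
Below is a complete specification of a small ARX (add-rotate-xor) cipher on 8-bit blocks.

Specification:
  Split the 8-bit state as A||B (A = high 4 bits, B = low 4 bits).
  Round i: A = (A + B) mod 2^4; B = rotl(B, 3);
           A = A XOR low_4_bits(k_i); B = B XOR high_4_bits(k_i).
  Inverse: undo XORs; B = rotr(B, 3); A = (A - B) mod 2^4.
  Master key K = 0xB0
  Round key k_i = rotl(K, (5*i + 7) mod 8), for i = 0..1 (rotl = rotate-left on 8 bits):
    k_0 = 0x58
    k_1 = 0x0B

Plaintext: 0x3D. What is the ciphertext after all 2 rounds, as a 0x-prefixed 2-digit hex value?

s_0 = plaintext = 0x3D
s_1 = Round(s_0, k_0) = 0x8B
s_2 = Round(s_1, k_1) = 0x8D

0x8D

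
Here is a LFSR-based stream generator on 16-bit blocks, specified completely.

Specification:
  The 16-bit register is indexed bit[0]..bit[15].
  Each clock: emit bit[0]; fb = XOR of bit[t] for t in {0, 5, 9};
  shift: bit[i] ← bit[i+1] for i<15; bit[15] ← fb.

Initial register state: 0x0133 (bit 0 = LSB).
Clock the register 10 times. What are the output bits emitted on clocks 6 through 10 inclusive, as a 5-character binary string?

reg_0 = 0x0133
clock 1: out=1, reg = 0x0099
clock 2: out=1, reg = 0x804C
clock 3: out=0, reg = 0x4026
clock 4: out=0, reg = 0xA013
clock 5: out=1, reg = 0xD009
clock 6: out=1, reg = 0xE804
clock 7: out=0, reg = 0x7402
clock 8: out=0, reg = 0x3A01
clock 9: out=1, reg = 0x1D00
clock 10: out=0, reg = 0x0E80

10010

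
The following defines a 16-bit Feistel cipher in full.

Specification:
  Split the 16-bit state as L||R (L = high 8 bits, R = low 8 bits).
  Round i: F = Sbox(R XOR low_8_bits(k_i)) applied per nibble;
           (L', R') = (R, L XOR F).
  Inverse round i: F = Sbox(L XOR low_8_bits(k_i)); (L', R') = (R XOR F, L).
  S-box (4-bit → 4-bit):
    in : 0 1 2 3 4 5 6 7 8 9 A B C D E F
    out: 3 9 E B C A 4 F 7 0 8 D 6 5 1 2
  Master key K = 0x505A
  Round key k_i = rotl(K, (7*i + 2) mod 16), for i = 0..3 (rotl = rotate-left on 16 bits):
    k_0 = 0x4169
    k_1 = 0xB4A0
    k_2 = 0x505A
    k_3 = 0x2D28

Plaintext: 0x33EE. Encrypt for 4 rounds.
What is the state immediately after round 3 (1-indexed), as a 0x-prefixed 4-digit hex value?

0xF8C2

s_0 = plaintext = 0x33EE
s_1 = Round(s_0, k_0) = 0xEE4C
s_2 = Round(s_1, k_1) = 0x4CF8
s_3 = Round(s_2, k_2) = 0xF8C2
s_4 = Round(s_3, k_3) = 0xC2E0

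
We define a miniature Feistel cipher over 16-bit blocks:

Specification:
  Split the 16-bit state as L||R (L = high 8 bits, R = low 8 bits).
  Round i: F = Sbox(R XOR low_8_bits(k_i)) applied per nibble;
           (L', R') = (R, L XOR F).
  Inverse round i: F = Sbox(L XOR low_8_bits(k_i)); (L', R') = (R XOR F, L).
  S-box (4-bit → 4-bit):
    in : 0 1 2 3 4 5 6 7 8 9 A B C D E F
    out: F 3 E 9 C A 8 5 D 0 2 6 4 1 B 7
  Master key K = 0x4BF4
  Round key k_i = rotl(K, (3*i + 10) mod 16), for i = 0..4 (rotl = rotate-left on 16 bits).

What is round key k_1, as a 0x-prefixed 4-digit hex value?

0x897E

K = 0x4BF4
k_0 = rotl(K, (3*0+10) mod 16) = rotl(K, 10) = 0xD12F
k_1 = rotl(K, (3*1+10) mod 16) = rotl(K, 13) = 0x897E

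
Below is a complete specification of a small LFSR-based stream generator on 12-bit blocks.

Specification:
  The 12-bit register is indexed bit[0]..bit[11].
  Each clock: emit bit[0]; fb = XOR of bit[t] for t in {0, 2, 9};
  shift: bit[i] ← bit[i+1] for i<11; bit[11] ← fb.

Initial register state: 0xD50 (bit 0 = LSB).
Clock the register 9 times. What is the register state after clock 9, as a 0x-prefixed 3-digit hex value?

reg_0 = 0xD50
clock 1: out=0, reg = 0x6A8
clock 2: out=0, reg = 0xB54
clock 3: out=0, reg = 0x5AA
clock 4: out=0, reg = 0x2D5
clock 5: out=1, reg = 0x96A
clock 6: out=0, reg = 0x4B5
clock 7: out=1, reg = 0x25A
clock 8: out=0, reg = 0x92D
clock 9: out=1, reg = 0x496

0x496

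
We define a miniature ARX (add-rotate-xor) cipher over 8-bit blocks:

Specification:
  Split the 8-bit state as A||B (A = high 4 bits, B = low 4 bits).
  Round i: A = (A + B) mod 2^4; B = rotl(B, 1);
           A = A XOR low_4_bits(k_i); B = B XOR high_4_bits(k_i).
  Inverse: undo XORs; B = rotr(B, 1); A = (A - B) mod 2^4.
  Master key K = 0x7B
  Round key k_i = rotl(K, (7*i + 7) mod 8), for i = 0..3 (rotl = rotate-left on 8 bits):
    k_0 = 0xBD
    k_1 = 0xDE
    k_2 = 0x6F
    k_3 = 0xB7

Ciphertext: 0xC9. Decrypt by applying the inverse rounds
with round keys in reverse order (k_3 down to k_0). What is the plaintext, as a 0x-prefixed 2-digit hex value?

0x84

s_0 = ciphertext = 0xC9
s_1 = InvRound(s_0, k_3) = 0xA1
s_2 = InvRound(s_1, k_2) = 0xAB
s_3 = InvRound(s_2, k_1) = 0x13
s_4 = InvRound(s_3, k_0) = 0x84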